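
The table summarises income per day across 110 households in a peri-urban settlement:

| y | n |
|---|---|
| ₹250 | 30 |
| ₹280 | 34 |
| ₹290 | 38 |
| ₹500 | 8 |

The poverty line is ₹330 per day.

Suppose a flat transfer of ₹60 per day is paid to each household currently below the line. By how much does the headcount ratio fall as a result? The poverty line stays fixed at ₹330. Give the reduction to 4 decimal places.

Before: below the line — 30×₹250, 34×₹280, 38×₹290; headcount ratio = 0.927273.
After the ₹60 transfer: below the line — 30×₹310; headcount ratio = 0.272727.
Reduction = 0.927273 − 0.272727 = 0.6545.

0.6545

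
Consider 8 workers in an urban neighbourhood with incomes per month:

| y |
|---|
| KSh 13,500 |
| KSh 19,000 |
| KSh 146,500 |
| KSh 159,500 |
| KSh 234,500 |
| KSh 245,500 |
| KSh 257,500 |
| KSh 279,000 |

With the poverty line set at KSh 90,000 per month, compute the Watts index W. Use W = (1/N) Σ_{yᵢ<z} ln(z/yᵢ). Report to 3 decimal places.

Below the line: KSh 13,500, KSh 19,000 (q = 2 of N = 8).
Log shortfalls: ln(90000/13500) = 1.8971; ln(90000/19000) = 1.5554.
W = 3.452491 / 8 = 0.432.

0.432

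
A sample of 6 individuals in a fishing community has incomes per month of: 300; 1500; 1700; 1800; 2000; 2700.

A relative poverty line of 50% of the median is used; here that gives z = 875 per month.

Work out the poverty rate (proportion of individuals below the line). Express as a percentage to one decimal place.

16.7%

1 of the 6 individuals have income below 875.
H = 1/6 = 16.7%.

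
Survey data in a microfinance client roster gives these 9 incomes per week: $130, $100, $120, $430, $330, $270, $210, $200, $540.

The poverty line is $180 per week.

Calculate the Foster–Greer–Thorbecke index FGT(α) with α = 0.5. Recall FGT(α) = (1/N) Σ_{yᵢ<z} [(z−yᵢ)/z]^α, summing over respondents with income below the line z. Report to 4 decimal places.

Incomes under z: $100, $120, $130 (q = 3 of N = 9).
Gap ratios (z−y)/z: (180−100)/180 = 0.4444; (180−120)/180 = 0.3333; (180−130)/180 = 0.2778.
Raised to α = 0.5: 0.66667; 0.57735; 0.52705.
Sum = 1.771063; FGT(0.5) = 1.771063 / 9 = 0.1968.

0.1968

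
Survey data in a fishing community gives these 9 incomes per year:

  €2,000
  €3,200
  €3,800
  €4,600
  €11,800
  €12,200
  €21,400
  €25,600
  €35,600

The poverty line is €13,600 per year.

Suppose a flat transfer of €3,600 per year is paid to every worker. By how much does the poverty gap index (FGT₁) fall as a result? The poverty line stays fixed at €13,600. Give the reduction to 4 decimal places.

0.1438

Before: below the line — €2,000, €3,200, €3,800, €4,600, €11,800, €12,200; poverty gap index (FGT₁) = 0.359477.
After the €3,600 transfer: below the line — €5,600, €6,800, €7,400, €8,200; poverty gap index (FGT₁) = 0.215686.
Reduction = 0.359477 − 0.215686 = 0.1438.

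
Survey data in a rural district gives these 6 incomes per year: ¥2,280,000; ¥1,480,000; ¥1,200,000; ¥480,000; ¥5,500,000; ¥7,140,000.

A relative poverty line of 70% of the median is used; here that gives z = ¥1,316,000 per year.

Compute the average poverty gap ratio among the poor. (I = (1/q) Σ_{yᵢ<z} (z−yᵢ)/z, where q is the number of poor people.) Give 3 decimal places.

Poor units: ¥480,000, ¥1,200,000 (q = 2 of N = 6).
Relative gaps: 0.6353, 0.0881; sum = 0.723404.
I averages over the q = 2 poor units only: 0.723404 / 2 = 0.362.

0.362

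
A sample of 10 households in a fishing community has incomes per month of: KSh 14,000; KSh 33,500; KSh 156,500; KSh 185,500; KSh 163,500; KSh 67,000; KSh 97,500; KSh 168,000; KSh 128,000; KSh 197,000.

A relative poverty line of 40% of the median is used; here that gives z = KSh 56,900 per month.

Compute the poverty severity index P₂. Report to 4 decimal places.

0.0738

Below the line: KSh 14,000, KSh 33,500 (q = 2 of N = 10).
Relative gaps: (56900−14000)/56900 = 0.7540; (56900−33500)/56900 = 0.4112.
Squared: 0.5684; 0.1691.
Sum = 0.737572; P₂ = 0.737572 / 10 = 0.0738.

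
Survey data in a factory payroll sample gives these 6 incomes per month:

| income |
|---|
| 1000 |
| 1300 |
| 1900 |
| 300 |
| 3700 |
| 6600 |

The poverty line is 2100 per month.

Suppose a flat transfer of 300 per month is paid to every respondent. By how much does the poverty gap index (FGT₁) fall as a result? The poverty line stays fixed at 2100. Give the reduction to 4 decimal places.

Before: below the line — 300, 1000, 1300, 1900; poverty gap index (FGT₁) = 0.309524.
After the 300 transfer: below the line — 600, 1300, 1600; poverty gap index (FGT₁) = 0.222222.
Reduction = 0.309524 − 0.222222 = 0.0873.

0.0873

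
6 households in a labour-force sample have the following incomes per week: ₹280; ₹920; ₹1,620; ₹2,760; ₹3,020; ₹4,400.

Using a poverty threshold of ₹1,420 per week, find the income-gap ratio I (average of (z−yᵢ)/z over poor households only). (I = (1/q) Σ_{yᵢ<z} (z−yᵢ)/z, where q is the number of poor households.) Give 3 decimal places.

0.577

Incomes under z: ₹280, ₹920 (q = 2 of N = 6).
Relative gaps: 0.8028, 0.3521; sum = 1.154930.
The income-gap ratio divides by q (the poor only): 1.154930 / 2 = 0.577.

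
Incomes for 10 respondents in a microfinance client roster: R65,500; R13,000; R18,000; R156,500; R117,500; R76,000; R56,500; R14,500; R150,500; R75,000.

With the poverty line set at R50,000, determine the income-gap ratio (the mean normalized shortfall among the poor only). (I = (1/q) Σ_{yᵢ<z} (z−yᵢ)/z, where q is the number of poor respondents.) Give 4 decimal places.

Below z: R13,000, R14,500, R18,000 (q = 3 of N = 10).
Shortfall ratios (z−y)/z: 0.7400, 0.7100, 0.6400; sum = 2.090000.
I averages over the q = 3 poor units only: 2.090000 / 3 = 0.6967.

0.6967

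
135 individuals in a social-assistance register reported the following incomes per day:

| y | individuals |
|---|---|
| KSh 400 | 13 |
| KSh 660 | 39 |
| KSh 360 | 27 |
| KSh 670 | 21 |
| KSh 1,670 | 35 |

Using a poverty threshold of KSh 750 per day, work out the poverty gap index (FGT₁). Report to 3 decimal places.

Below z: 27×KSh 360, 13×KSh 400, 39×KSh 660, 21×KSh 670 (q = 100 of N = 135).
Normalized shortfalls: (750−360)/750 = 0.5200 (×27); (750−400)/750 = 0.4667 (×13); (750−660)/750 = 0.1200 (×39); (750−670)/750 = 0.1067 (×21).
Sum of shortfalls = 27.026667; P₁ averages over all N: 27.026667 / 135 = 0.200.

0.200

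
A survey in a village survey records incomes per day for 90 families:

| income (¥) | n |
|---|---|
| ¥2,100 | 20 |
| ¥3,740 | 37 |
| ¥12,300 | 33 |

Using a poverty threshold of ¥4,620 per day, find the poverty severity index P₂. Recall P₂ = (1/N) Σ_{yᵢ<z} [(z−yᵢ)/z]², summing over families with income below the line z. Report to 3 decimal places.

0.081

Below the line: 20×¥2,100, 37×¥3,740 (q = 57 of N = 90).
Gap ratios (z−y)/z: (4620−2100)/4620 = 0.5455 (×20); (4620−3740)/4620 = 0.1905 (×37).
Squared: 0.2975 (×20); 0.0363 (×37).
Sum = 7.292817; P₂ = 7.292817 / 90 = 0.081.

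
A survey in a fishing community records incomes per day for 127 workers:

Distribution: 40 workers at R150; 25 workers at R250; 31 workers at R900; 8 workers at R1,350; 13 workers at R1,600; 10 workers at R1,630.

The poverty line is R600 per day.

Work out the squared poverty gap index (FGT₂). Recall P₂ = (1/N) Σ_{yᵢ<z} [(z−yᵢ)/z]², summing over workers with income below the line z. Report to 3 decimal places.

Below z: 40×R150, 25×R250 (q = 65 of N = 127).
Gap ratios (z−y)/z: (600−150)/600 = 0.7500 (×40); (600−250)/600 = 0.5833 (×25).
Squared: 0.5625 (×40); 0.3403 (×25).
Sum = 31.006944; P₂ = 31.006944 / 127 = 0.244.

0.244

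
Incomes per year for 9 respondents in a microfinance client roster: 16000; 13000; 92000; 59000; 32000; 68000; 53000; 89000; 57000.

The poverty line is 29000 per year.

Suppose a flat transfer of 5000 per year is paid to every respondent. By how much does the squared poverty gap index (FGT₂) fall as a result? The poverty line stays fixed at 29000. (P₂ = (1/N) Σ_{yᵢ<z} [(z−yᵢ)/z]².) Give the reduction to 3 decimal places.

Before: below the line — 13000, 16000; squared poverty gap index (FGT₂) = 0.05615.
After the 5000 transfer: below the line — 18000, 21000; squared poverty gap index (FGT₂) = 0.02444.
Reduction = 0.05615 − 0.02444 = 0.032.

0.032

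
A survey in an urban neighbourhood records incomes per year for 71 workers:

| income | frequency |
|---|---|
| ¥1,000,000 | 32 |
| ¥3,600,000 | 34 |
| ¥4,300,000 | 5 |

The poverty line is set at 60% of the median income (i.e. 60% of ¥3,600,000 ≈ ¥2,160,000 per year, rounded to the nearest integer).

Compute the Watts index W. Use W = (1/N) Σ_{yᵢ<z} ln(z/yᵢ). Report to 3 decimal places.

0.347

Poor units: 32×¥1,000,000 (q = 32 of N = 71).
ln(z/y) terms: ln(2160000/1000000) = 0.7701 (×32).
W = 24.643463 / 71 = 0.347.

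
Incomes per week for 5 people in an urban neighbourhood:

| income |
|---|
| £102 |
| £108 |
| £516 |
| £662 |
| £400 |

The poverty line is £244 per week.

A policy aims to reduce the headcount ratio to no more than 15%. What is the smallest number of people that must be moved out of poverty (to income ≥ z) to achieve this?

2

2 of the 5 people are poor, so H = 2/5 = 0.400.
A headcount ratio of at most 15% allows at most ⌊0.15 × 5⌋ = 0 poor people.
So at least 2 − 0 = 2 must be lifted.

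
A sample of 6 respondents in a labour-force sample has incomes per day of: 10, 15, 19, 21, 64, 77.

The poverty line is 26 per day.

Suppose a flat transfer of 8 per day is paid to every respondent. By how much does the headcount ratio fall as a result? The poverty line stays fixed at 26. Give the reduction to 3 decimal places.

Before: below the line — 10, 15, 19, 21; headcount ratio = 0.66667.
After the 8 transfer: below the line — 18, 23; headcount ratio = 0.33333.
Reduction = 0.66667 − 0.33333 = 0.333.

0.333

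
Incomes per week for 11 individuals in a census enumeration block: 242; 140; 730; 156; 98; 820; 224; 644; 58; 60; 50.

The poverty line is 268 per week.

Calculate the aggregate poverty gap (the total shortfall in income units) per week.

1116

Poor units: 50, 58, 60, 98, 140, 156, 224, 242 (q = 8 of N = 11).
Individual gaps: 268−50 = 218; 268−58 = 210; 268−60 = 208; 268−98 = 170; 268−140 = 128; 268−156 = 112; 268−224 = 44; 268−242 = 26.
Aggregate gap = 1116.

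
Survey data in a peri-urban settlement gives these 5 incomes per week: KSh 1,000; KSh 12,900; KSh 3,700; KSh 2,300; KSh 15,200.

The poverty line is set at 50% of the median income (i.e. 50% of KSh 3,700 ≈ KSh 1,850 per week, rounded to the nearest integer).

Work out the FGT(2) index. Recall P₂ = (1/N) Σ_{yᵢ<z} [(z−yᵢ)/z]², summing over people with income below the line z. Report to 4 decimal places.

0.0422

Poor units: KSh 1,000 (q = 1 of N = 5).
Shortfall ratios: (1850−1000)/1850 = 0.4595.
Squared: 0.2111.
Sum = 0.211103; P₂ = 0.211103 / 5 = 0.0422.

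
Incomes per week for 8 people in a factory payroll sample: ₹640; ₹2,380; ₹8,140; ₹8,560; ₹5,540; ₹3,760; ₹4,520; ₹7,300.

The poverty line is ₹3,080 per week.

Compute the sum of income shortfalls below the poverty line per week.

Poor units: ₹640, ₹2,380 (q = 2 of N = 8).
Individual gaps: 3080−640 = 2440; 3080−2380 = 700.
Aggregate gap = ₹3,140.

₹3,140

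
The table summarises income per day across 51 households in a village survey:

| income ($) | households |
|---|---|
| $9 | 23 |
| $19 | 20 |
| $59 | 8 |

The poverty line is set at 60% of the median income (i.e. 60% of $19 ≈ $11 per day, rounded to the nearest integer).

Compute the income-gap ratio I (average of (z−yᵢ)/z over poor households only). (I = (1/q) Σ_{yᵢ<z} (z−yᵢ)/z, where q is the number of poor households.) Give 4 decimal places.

0.1818

Incomes under z: 23×$9 (q = 23 of N = 51).
Relative gaps: 0.1818 (×23); sum = 4.181818.
The income-gap ratio divides by q (the poor only): 4.181818 / 23 = 0.1818.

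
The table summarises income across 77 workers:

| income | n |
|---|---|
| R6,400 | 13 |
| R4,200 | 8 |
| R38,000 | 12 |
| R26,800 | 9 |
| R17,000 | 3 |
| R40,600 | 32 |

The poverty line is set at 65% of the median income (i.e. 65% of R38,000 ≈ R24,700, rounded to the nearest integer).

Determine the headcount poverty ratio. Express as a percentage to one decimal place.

24 of the 77 workers have income below R24,700.
H = 24/77 = 31.2%.

31.2%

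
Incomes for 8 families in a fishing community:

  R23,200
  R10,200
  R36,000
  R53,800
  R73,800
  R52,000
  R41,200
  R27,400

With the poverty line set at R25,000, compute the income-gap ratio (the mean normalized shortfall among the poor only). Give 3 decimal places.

0.332

Poor units: R10,200, R23,200 (q = 2 of N = 8).
Relative gaps: 0.5920, 0.0720; sum = 0.664000.
I averages over the q = 2 poor units only: 0.664000 / 2 = 0.332.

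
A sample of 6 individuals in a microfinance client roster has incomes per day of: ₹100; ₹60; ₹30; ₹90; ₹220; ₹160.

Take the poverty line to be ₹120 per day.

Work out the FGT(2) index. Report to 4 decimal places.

0.1505

Poor units: ₹30, ₹60, ₹90, ₹100 (q = 4 of N = 6).
Normalized shortfalls: (120−30)/120 = 0.7500; (120−60)/120 = 0.5000; (120−90)/120 = 0.2500; (120−100)/120 = 0.1667.
Squared: 0.5625; 0.2500; 0.0625; 0.0278.
Sum = 0.902778; P₂ = 0.902778 / 6 = 0.1505.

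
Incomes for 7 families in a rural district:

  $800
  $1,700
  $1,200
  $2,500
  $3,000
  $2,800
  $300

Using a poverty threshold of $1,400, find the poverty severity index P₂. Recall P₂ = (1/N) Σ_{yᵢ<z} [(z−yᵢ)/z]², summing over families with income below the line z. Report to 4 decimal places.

Poor units: $300, $800, $1,200 (q = 3 of N = 7).
Relative gaps: (1400−300)/1400 = 0.7857; (1400−800)/1400 = 0.4286; (1400−1200)/1400 = 0.1429.
Squared: 0.6173; 0.1837; 0.0204.
Sum = 0.821429; P₂ = 0.821429 / 7 = 0.1173.

0.1173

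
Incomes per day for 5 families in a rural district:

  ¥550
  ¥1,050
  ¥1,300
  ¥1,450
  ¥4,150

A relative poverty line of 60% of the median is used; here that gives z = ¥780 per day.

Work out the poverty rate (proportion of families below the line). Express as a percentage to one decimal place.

1 of the 5 families have income below ¥780.
H = 1/5 = 20.0%.

20.0%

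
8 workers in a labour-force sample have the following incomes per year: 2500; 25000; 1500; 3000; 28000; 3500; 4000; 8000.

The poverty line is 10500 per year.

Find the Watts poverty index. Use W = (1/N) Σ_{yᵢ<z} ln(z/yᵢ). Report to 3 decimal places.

Below z: 1500, 2500, 3000, 3500, 4000, 8000 (q = 6 of N = 8).
Log gaps: ln(10500/1500) = 1.9459; ln(10500/2500) = 1.4351; ln(10500/3000) = 1.2528; ln(10500/3500) = 1.0986; ln(10500/4000) = 0.9651; ln(10500/8000) = 0.2719.
W = 6.969385 / 8 = 0.871.

0.871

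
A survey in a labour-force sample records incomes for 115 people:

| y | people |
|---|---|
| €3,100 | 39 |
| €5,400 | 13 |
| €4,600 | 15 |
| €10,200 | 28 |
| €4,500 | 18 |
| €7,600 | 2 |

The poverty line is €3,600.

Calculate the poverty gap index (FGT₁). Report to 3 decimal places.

Incomes under z: 39×€3,100 (q = 39 of N = 115).
Gap ratios (z−y)/z: (3600−3100)/3600 = 0.1389 (×39).
Σ = 5.416667. Dividing by the full population N = 115 gives P₁ = 0.047.

0.047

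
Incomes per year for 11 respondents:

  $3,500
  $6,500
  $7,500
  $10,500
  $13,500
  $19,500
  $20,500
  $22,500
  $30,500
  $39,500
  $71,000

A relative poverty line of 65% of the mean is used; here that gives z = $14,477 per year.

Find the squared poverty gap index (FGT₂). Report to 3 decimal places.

0.108

Below the line: $3,500, $6,500, $7,500, $10,500, $13,500 (q = 5 of N = 11).
Normalized shortfalls: (14477−3500)/14477 = 0.7582; (14477−6500)/14477 = 0.5510; (14477−7500)/14477 = 0.4819; (14477−10500)/14477 = 0.2747; (14477−13500)/14477 = 0.0675.
Squared: 0.5749; 0.3036; 0.2323; 0.0755; 0.0046.
Sum = 1.190822; P₂ = 1.190822 / 11 = 0.108.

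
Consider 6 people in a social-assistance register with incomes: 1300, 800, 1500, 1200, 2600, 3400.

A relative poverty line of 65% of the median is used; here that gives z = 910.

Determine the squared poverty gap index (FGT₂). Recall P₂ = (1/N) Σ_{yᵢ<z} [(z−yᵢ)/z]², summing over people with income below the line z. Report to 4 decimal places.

Below the line: 800 (q = 1 of N = 6).
Relative gaps: (910−800)/910 = 0.1209.
Squared: 0.0146.
Sum = 0.014612; P₂ = 0.014612 / 6 = 0.0024.

0.0024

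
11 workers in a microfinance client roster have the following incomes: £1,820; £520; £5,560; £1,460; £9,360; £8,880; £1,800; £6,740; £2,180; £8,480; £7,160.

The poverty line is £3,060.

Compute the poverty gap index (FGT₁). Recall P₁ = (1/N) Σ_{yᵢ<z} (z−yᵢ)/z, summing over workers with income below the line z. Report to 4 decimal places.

Below the line: £520, £1,460, £1,800, £1,820, £2,180 (q = 5 of N = 11).
Shortfall ratios: (3060−520)/3060 = 0.8301; (3060−1460)/3060 = 0.5229; (3060−1800)/3060 = 0.4118; (3060−1820)/3060 = 0.4052; (3060−2180)/3060 = 0.2876.
Sum of shortfalls = 2.457516; P₁ averages over all N: 2.457516 / 11 = 0.2234.

0.2234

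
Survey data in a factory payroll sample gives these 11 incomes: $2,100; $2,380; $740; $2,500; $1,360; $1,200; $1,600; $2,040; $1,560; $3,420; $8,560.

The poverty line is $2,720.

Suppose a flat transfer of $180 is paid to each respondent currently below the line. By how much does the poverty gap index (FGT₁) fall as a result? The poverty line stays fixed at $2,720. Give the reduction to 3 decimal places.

Before: below the line — $740, $1,200, $1,360, $1,560, $1,600, $2,040, $2,100, $2,380, $2,500; poverty gap index (FGT₁) = 0.30080.
After the $180 transfer: below the line — $920, $1,380, $1,540, $1,740, $1,780, $2,220, $2,280, $2,560, $2,680; poverty gap index (FGT₁) = 0.24666.
Reduction = 0.30080 − 0.24666 = 0.054.

0.054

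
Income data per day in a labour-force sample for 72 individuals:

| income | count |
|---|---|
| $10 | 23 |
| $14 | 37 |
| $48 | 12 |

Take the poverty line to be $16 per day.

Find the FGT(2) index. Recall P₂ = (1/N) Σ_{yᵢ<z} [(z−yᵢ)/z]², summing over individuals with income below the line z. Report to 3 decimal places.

0.053

Below the line: 23×$10, 37×$14 (q = 60 of N = 72).
Shortfall ratios: (16−10)/16 = 0.3750 (×23); (16−14)/16 = 0.1250 (×37).
Squared: 0.1406 (×23); 0.0156 (×37).
Sum = 3.812500; P₂ = 3.812500 / 72 = 0.053.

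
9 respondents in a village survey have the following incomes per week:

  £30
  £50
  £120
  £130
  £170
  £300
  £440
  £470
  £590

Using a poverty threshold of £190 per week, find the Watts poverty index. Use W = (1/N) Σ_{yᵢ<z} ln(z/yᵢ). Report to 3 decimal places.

Below the line: £30, £50, £120, £130, £170 (q = 5 of N = 9).
Log gaps: ln(190/30) = 1.8458; ln(190/50) = 1.3350; ln(190/120) = 0.4595; ln(190/130) = 0.3795; ln(190/170) = 0.1112.
W = 4.131075 / 9 = 0.459.

0.459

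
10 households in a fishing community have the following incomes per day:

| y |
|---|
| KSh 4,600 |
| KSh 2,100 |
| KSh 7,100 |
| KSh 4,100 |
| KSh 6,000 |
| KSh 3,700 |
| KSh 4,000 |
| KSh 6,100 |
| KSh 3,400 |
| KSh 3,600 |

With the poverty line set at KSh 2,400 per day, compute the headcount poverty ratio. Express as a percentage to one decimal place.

1 of the 10 households have income below KSh 2,400.
H = 1/10 = 10.0%.

10.0%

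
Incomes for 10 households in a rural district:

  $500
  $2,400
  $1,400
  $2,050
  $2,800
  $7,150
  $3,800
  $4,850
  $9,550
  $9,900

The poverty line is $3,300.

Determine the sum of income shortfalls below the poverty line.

Incomes under z: $500, $1,400, $2,050, $2,400, $2,800 (q = 5 of N = 10).
Individual gaps: 3300−500 = 2800; 3300−1400 = 1900; 3300−2050 = 1250; 3300−2400 = 900; 3300−2800 = 500.
Aggregate gap = $7,350.

$7,350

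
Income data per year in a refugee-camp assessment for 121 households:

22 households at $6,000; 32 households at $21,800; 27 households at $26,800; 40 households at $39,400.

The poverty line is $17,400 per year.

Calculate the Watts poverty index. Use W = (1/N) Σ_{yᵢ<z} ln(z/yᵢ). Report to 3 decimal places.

0.194

Incomes under z: 22×$6,000 (q = 22 of N = 121).
ln(z/y) terms: ln(17400/6000) = 1.0647 (×22).
W = 23.423636 / 121 = 0.194.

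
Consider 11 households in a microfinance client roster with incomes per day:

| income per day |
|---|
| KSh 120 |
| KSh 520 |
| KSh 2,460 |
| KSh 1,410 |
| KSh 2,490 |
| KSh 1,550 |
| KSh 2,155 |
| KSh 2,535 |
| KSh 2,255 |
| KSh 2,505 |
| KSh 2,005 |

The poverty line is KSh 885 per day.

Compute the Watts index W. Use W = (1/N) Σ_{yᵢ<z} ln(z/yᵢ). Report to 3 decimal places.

0.230

Below z: KSh 120, KSh 520 (q = 2 of N = 11).
ln(z/y) terms: ln(885/120) = 1.9981; ln(885/520) = 0.5318.
W = 2.529855 / 11 = 0.230.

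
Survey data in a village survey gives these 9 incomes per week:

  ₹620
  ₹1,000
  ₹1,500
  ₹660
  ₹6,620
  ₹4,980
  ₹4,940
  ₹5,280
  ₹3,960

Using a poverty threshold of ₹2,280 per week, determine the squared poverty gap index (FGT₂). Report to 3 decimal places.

Incomes under z: ₹620, ₹660, ₹1,000, ₹1,500 (q = 4 of N = 9).
Relative gaps: (2280−620)/2280 = 0.7281; (2280−660)/2280 = 0.7105; (2280−1000)/2280 = 0.5614; (2280−1500)/2280 = 0.3421.
Squared: 0.5301; 0.5048; 0.3152; 0.1170.
Sum = 1.467144; P₂ = 1.467144 / 9 = 0.163.

0.163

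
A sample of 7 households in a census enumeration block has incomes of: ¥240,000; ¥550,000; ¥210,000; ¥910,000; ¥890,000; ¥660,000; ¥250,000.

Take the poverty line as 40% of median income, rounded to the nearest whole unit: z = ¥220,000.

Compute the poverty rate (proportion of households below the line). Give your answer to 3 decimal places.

1 of the 7 households have income below ¥220,000.
H = 1/7 = 0.143.

0.143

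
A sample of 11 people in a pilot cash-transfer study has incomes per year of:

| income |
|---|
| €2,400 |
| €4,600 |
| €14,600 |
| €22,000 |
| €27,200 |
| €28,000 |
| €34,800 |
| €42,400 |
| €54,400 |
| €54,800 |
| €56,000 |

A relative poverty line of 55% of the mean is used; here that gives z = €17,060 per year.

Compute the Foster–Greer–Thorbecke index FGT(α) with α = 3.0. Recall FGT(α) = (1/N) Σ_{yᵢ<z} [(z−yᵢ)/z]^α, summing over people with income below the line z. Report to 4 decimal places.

Incomes under z: €2,400, €4,600, €14,600 (q = 3 of N = 11).
Normalized shortfalls: (17060−2400)/17060 = 0.8593; (17060−4600)/17060 = 0.7304; (17060−14600)/17060 = 0.1442.
Raised to α = 3.0: 0.63455; 0.38960; 0.00300.
Sum = 1.027145; FGT(3.0) = 1.027145 / 11 = 0.0934.

0.0934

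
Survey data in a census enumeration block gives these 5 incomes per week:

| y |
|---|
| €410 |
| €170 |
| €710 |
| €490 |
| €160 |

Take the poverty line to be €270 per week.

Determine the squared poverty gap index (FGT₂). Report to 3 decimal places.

0.061

Below the line: €160, €170 (q = 2 of N = 5).
Shortfall ratios: (270−160)/270 = 0.4074; (270−170)/270 = 0.3704.
Squared: 0.1660; 0.1372.
Sum = 0.303155; P₂ = 0.303155 / 5 = 0.061.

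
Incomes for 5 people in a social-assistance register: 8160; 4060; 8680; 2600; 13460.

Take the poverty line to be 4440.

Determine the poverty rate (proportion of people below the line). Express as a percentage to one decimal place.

40.0%

2 of the 5 people have income below 4440.
H = 2/5 = 40.0%.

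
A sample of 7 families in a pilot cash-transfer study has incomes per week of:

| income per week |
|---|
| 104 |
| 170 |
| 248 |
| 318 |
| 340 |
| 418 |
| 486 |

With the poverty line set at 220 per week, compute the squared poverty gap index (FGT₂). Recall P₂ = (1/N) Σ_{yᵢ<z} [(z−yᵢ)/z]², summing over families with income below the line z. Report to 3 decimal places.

Below the line: 104, 170 (q = 2 of N = 7).
Normalized shortfalls: (220−104)/220 = 0.5273; (220−170)/220 = 0.2273.
Squared: 0.2780; 0.0517.
Sum = 0.329669; P₂ = 0.329669 / 7 = 0.047.

0.047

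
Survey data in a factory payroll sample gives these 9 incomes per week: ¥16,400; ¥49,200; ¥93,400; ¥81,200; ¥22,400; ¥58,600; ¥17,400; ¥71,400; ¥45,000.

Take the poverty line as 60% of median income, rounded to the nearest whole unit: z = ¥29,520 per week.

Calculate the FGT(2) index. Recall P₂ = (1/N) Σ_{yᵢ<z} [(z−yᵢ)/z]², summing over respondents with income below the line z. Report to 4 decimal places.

Below z: ¥16,400, ¥17,400, ¥22,400 (q = 3 of N = 9).
Normalized shortfalls: (29520−16400)/29520 = 0.4444; (29520−17400)/29520 = 0.4106; (29520−22400)/29520 = 0.2412.
Squared: 0.1975; 0.1686; 0.0582.
Sum = 0.424272; P₂ = 0.424272 / 9 = 0.0471.

0.0471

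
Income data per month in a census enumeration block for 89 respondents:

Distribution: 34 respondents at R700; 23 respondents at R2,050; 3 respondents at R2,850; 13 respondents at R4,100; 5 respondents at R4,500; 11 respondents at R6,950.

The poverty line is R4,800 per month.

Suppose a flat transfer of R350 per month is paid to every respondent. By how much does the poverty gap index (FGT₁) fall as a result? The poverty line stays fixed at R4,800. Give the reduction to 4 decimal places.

0.0633

Before: below the line — 34×R700, 23×R2,050, 3×R2,850, 13×R4,100, 5×R4,500; poverty gap index (FGT₁) = 0.512875.
After the R350 transfer: below the line — 34×R1,050, 23×R2,400, 3×R3,200, 13×R4,450; poverty gap index (FGT₁) = 0.449555.
Reduction = 0.512875 − 0.449555 = 0.0633.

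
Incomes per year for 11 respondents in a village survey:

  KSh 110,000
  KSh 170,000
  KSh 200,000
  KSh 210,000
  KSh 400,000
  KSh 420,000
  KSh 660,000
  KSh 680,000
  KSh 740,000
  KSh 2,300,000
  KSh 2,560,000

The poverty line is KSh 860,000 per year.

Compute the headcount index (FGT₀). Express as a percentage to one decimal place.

9 of the 11 respondents have income below KSh 860,000.
H = 9/11 = 81.8%.

81.8%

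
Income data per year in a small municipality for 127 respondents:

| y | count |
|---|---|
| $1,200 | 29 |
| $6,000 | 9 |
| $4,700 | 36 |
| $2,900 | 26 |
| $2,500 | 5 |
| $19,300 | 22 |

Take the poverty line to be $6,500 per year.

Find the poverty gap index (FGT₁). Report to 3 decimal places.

Poor units: 29×$1,200, 5×$2,500, 26×$2,900, 36×$4,700, 9×$6,000 (q = 105 of N = 127).
Shortfall ratios: (6500−1200)/6500 = 0.8154 (×29); (6500−2500)/6500 = 0.6154 (×5); (6500−2900)/6500 = 0.5538 (×26); (6500−4700)/6500 = 0.2769 (×36); (6500−6000)/6500 = 0.0769 (×9).
Σ = 51.784615. Dividing by the full population N = 127 gives P₁ = 0.408.

0.408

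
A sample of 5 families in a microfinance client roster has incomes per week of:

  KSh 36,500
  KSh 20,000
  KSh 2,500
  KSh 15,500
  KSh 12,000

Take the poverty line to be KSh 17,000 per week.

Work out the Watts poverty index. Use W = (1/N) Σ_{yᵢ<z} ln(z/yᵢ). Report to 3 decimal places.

0.472

Below z: KSh 2,500, KSh 12,000, KSh 15,500 (q = 3 of N = 5).
ln(z/y) terms: ln(17000/2500) = 1.9169; ln(17000/12000) = 0.3483; ln(17000/15500) = 0.0924.
W = 2.357603 / 5 = 0.472.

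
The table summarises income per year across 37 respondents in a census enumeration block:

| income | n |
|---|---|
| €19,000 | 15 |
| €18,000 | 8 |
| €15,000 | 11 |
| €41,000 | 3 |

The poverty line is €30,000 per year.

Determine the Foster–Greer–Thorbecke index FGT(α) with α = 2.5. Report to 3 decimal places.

0.107

Incomes under z: 11×€15,000, 8×€18,000, 15×€19,000 (q = 34 of N = 37).
Normalized shortfalls: (30000−15000)/30000 = 0.5000 (×11); (30000−18000)/30000 = 0.4000 (×8); (30000−19000)/30000 = 0.3667 (×15).
Raised to α = 2.5: 0.17678 (×11); 0.10119 (×8); 0.08141 (×15).
Sum = 3.975239; FGT(2.5) = 3.975239 / 37 = 0.107.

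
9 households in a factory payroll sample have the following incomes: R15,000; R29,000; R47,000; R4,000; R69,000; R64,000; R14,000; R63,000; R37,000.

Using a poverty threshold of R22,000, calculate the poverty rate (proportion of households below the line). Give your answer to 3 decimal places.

0.333

3 of the 9 households have income below R22,000.
H = 3/9 = 0.333.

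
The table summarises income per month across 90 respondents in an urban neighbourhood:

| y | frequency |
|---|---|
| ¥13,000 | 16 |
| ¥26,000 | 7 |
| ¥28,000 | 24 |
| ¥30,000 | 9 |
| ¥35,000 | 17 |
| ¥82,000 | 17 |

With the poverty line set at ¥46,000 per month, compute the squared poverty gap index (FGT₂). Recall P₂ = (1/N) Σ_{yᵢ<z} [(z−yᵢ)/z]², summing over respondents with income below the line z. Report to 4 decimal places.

Incomes under z: 16×¥13,000, 7×¥26,000, 24×¥28,000, 9×¥30,000, 17×¥35,000 (q = 73 of N = 90).
Relative gaps: (46000−13000)/46000 = 0.7174 (×16); (46000−26000)/46000 = 0.4348 (×7); (46000−28000)/46000 = 0.3913 (×24); (46000−30000)/46000 = 0.3478 (×9); (46000−35000)/46000 = 0.2391 (×17).
Squared: 0.5147 (×16); 0.1890 (×7); 0.1531 (×24); 0.1210 (×9); 0.0572 (×17).
Sum = 15.293478; P₂ = 15.293478 / 90 = 0.1699.

0.1699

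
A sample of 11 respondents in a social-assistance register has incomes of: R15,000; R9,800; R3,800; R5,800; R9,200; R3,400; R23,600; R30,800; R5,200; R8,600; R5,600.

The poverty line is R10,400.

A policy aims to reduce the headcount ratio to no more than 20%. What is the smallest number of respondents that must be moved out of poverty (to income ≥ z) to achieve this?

Currently q = 8 of N = 11 are below the line (H = 0.727).
A headcount ratio of at most 20% allows at most ⌊0.20 × 11⌋ = 2 poor respondents.
So at least 8 − 2 = 6 must be lifted.

6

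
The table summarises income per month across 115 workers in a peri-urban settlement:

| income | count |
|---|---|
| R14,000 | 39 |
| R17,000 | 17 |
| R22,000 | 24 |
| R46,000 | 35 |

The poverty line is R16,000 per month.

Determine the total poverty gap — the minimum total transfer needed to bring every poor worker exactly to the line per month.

R78,000

Below z: 39×R14,000 (q = 39 of N = 115).
Individual gaps: 39×(16000−14000) = 78000.
Aggregate gap = R78,000.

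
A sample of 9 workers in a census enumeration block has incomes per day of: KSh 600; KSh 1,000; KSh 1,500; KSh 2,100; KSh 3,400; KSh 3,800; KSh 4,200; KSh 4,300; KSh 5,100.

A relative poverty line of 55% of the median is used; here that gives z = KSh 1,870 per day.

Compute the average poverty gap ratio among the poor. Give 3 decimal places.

0.447

Incomes under z: KSh 600, KSh 1,000, KSh 1,500 (q = 3 of N = 9).
Shortfall ratios (z−y)/z: 0.6791, 0.4652, 0.1979; sum = 1.342246.
I averages over the q = 3 poor units only: 1.342246 / 3 = 0.447.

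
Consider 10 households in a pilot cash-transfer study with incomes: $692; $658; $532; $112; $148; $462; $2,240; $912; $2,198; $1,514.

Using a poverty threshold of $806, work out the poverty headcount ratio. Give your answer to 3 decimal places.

0.600

6 of the 10 households have income below $806.
H = 6/10 = 0.600.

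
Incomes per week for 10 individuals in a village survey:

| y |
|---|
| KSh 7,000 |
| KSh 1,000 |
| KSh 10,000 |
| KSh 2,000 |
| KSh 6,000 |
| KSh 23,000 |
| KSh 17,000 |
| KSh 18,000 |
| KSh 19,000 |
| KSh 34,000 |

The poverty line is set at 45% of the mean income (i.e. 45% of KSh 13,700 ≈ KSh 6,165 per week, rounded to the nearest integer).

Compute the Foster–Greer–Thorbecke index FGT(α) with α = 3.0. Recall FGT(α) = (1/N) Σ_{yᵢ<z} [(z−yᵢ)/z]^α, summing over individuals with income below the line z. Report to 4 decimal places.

0.0896

Below z: KSh 1,000, KSh 2,000, KSh 6,000 (q = 3 of N = 10).
Gap ratios (z−y)/z: (6165−1000)/6165 = 0.8378; (6165−2000)/6165 = 0.6756; (6165−6000)/6165 = 0.0268.
Raised to α = 3.0: 0.58805; 0.30835; 0.00002.
Sum = 0.896417; FGT(3.0) = 0.896417 / 10 = 0.0896.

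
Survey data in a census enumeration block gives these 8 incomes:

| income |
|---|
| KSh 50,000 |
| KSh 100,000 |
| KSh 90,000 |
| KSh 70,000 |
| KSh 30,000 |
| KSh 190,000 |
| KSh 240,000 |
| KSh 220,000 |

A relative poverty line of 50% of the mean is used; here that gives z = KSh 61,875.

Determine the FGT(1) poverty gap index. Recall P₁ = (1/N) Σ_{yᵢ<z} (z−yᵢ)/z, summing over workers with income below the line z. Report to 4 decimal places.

Poor units: KSh 30,000, KSh 50,000 (q = 2 of N = 8).
Normalized shortfalls: (61875−30000)/61875 = 0.5152; (61875−50000)/61875 = 0.1919.
Σ = 0.707071. Dividing by the full population N = 8 gives P₁ = 0.0884.

0.0884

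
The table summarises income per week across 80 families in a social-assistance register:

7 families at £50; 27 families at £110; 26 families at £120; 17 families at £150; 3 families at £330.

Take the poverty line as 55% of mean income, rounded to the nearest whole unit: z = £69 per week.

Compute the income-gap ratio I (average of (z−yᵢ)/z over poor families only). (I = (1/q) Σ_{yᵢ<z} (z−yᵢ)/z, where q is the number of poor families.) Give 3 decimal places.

Below the line: 7×£50 (q = 7 of N = 80).
Shortfall ratios (z−y)/z: 0.2754 (×7); sum = 1.927536.
The income-gap ratio divides by q (the poor only): 1.927536 / 7 = 0.275.

0.275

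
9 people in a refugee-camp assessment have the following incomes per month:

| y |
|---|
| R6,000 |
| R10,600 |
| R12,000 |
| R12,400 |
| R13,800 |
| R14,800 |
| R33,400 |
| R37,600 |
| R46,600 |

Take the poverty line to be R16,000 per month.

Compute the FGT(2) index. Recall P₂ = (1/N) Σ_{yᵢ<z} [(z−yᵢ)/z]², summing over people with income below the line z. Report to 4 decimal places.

0.0714

Below the line: R6,000, R10,600, R12,000, R12,400, R13,800, R14,800 (q = 6 of N = 9).
Gap ratios (z−y)/z: (16000−6000)/16000 = 0.6250; (16000−10600)/16000 = 0.3375; (16000−12000)/16000 = 0.2500; (16000−12400)/16000 = 0.2250; (16000−13800)/16000 = 0.1375; (16000−14800)/16000 = 0.0750.
Squared: 0.3906; 0.1139; 0.0625; 0.0506; 0.0189; 0.0056.
Sum = 0.642188; P₂ = 0.642188 / 9 = 0.0714.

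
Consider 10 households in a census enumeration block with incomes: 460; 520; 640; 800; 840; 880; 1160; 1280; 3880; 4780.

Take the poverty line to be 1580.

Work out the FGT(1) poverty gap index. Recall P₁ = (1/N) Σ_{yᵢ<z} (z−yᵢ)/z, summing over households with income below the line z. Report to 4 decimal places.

0.3835

Below z: 460, 520, 640, 800, 840, 880, 1160, 1280 (q = 8 of N = 10).
Gap ratios (z−y)/z: (1580−460)/1580 = 0.7089; (1580−520)/1580 = 0.6709; (1580−640)/1580 = 0.5949; (1580−800)/1580 = 0.4937; (1580−840)/1580 = 0.4684; (1580−880)/1580 = 0.4430; (1580−1160)/1580 = 0.2658; (1580−1280)/1580 = 0.1899.
Σ = 3.835443. Dividing by the full population N = 10 gives P₁ = 0.3835.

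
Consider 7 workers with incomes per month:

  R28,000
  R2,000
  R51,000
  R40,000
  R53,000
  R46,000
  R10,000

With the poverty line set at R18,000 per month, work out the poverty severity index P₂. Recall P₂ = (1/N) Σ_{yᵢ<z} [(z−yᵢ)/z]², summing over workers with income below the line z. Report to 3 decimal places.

0.141

Below the line: R2,000, R10,000 (q = 2 of N = 7).
Normalized shortfalls: (18000−2000)/18000 = 0.8889; (18000−10000)/18000 = 0.4444.
Squared: 0.7901; 0.1975.
Sum = 0.987654; P₂ = 0.987654 / 7 = 0.141.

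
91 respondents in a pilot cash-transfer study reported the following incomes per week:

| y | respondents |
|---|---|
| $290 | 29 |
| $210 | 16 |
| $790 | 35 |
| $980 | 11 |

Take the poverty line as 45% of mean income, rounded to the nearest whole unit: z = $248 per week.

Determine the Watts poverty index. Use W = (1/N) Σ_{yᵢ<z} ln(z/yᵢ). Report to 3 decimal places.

Below the line: 16×$210 (q = 16 of N = 91).
ln(z/y) terms: ln(248/210) = 0.1663 (×16).
W = 2.661139 / 91 = 0.029.

0.029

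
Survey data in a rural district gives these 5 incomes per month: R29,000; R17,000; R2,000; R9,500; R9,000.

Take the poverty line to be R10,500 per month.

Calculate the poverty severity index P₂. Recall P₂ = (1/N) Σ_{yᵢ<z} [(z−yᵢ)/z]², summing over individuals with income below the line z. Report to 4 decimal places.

Below the line: R2,000, R9,000, R9,500 (q = 3 of N = 5).
Normalized shortfalls: (10500−2000)/10500 = 0.8095; (10500−9000)/10500 = 0.1429; (10500−9500)/10500 = 0.0952.
Squared: 0.6553; 0.0204; 0.0091.
Sum = 0.684807; P₂ = 0.684807 / 5 = 0.1370.

0.1370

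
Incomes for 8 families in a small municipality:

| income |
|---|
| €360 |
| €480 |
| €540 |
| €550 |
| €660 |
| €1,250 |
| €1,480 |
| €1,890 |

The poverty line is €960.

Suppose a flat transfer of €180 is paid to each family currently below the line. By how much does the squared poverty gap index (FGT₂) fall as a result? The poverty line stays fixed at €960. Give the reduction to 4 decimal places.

0.0859

Before: below the line — €360, €480, €540, €550, €660; squared poverty gap index (FGT₂) = 0.139011.
After the €180 transfer: below the line — €540, €660, €720, €730, €840; squared poverty gap index (FGT₂) = 0.053073.
Reduction = 0.139011 − 0.053073 = 0.0859.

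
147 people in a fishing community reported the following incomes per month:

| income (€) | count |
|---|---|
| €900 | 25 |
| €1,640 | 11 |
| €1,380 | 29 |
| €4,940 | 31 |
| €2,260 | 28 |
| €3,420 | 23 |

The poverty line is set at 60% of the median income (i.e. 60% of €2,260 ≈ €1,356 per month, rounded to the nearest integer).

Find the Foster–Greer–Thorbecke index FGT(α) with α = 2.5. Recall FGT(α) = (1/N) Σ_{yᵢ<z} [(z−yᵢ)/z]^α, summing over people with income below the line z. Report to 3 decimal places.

0.011

Below z: 25×€900 (q = 25 of N = 147).
Relative gaps: (1356−900)/1356 = 0.3363 (×25).
Raised to α = 2.5: 0.06558 (×25).
Sum = 1.639468; FGT(2.5) = 1.639468 / 147 = 0.011.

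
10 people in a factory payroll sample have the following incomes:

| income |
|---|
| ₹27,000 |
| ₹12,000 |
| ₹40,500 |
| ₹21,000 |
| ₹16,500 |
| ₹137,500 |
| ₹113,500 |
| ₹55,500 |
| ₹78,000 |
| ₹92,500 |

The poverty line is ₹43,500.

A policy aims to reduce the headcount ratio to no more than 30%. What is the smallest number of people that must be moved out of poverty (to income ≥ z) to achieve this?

Currently q = 5 of N = 10 are below the line (H = 0.500).
A headcount ratio of at most 30% allows at most ⌊0.30 × 10⌋ = 3 poor people.
So at least 5 − 3 = 2 must be lifted.

2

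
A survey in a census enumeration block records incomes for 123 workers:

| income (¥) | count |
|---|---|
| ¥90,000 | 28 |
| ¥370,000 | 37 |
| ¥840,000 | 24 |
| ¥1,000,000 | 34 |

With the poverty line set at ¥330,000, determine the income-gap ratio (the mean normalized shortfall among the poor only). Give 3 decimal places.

0.727

Below the line: 28×¥90,000 (q = 28 of N = 123).
Relative gaps: 0.7273 (×28); sum = 20.363636.
I averages over the q = 28 poor units only: 20.363636 / 28 = 0.727.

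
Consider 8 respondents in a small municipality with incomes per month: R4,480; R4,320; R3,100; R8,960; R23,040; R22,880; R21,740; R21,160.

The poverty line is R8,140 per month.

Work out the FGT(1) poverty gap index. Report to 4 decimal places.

0.1923

Incomes under z: R3,100, R4,320, R4,480 (q = 3 of N = 8).
Shortfall ratios: (8140−3100)/8140 = 0.6192; (8140−4320)/8140 = 0.4693; (8140−4480)/8140 = 0.4496.
Sum of shortfalls = 1.538084; P₁ averages over all N: 1.538084 / 8 = 0.1923.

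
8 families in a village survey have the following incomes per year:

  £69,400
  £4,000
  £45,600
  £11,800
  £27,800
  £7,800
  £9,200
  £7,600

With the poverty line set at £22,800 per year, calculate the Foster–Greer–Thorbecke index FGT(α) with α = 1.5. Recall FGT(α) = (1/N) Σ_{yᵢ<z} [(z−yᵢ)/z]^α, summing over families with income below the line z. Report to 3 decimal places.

0.328

Poor units: £4,000, £7,600, £7,800, £9,200, £11,800 (q = 5 of N = 8).
Normalized shortfalls: (22800−4000)/22800 = 0.8246; (22800−7600)/22800 = 0.6667; (22800−7800)/22800 = 0.6579; (22800−9200)/22800 = 0.5965; (22800−11800)/22800 = 0.4825.
Raised to α = 1.5: 0.74875; 0.54433; 0.53362; 0.46069; 0.33511.
Sum = 2.622497; FGT(1.5) = 2.622497 / 8 = 0.328.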